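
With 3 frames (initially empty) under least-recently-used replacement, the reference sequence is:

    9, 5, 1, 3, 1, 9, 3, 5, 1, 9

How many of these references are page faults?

8

9 -> fault, frames {9}
5 -> fault, frames {9,5}
1 -> fault, frames {9,5,1}
3 -> fault, evict 9, frames {5,1,3}
1 -> hit
9 -> fault, evict 5, frames {3,1,9}
3 -> hit
5 -> fault, evict 1, frames {9,3,5}
1 -> fault, evict 9, frames {3,5,1}
9 -> fault, evict 3, frames {5,1,9}
Page faults: 8.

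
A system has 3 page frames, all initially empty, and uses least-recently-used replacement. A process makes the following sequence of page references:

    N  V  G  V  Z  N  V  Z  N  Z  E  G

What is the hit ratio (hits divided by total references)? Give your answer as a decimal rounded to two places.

0.42

N → fault, frames {N}
V → fault, frames {N,V}
G → fault, frames {N,V,G}
V → hit
Z → fault, evict N, frames {G,V,Z}
N → fault, evict G, frames {V,Z,N}
V → hit
Z → hit
N → hit
Z → hit
E → fault, evict V, frames {N,Z,E}
G → fault, evict N, frames {Z,E,G}
Hits: 5 of 12 references → 5/12 = 0.4167.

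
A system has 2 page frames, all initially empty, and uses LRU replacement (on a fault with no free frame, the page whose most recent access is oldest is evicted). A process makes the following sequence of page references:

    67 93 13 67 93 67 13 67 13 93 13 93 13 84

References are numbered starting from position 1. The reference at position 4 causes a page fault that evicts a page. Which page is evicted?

93

pos 1: 67 -> miss, frames [67]
pos 2: 93 -> miss, frames [67, 93]
pos 3: 13 -> miss, evict 67, frames [93, 13]
pos 4: 67 -> miss, evict 93, frames [13, 67]
At position 4, page 93 is evicted.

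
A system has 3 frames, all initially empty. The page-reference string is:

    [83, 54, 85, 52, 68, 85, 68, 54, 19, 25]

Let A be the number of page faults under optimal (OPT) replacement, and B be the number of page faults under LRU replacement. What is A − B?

Under OPT: F F F F F . . . F F → 7 faults.
Under LRU: F F F F F . . F F F → 8 faults.
A − B = 7 − 8 = -1.

-1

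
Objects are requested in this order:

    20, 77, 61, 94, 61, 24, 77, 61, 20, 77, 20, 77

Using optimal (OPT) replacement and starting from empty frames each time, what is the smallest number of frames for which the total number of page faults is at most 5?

4

f=1: 12 faults
f=2: 7 faults
f=3: 6 faults
f=4: 5 faults
f=5: 5 faults
Smallest f with faults ≤ 5 is 4.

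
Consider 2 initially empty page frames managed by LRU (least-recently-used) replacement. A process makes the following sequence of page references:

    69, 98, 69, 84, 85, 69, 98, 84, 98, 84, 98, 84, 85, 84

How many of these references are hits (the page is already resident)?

69: miss, frames [69]
98: miss, frames [69, 98]
69: hit
84: miss, evict 98, frames [69, 84]
85: miss, evict 69, frames [84, 85]
69: miss, evict 84, frames [85, 69]
98: miss, evict 85, frames [69, 98]
84: miss, evict 69, frames [98, 84]
98: hit
84: hit
98: hit
84: hit
85: miss, evict 98, frames [84, 85]
84: hit
Hits: 6.

6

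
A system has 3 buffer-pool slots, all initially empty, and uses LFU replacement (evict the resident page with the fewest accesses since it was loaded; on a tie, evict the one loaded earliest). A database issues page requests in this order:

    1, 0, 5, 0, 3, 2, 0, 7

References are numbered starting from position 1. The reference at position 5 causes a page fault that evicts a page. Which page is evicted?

pos 1: 1 → fault, frames (1)
pos 2: 0 → fault, frames (1 0)
pos 3: 5 → fault, frames (1 0 5)
pos 4: 0 → hit
pos 5: 3 → fault, evict 1, frames (0 5 3)
At position 5, page 1 is evicted.

1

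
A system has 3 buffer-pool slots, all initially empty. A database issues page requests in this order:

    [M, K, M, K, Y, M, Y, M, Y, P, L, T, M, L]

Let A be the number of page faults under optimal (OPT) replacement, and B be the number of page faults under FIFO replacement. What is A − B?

Under OPT: F F . . F . . . . F F F . . → 6 faults.
Under FIFO: F F . . F . . . . F F F F . → 7 faults.
A − B = 6 − 7 = -1.

-1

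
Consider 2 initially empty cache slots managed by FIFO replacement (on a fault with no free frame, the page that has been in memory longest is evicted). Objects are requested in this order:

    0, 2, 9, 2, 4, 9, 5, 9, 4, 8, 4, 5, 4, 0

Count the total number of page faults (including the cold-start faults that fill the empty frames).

11

0: miss, frames (0)
2: miss, frames (0 2)
9: miss, evict 0, frames (2 9)
2: hit
4: miss, evict 2, frames (9 4)
9: hit
5: miss, evict 9, frames (4 5)
9: miss, evict 4, frames (5 9)
4: miss, evict 5, frames (9 4)
8: miss, evict 9, frames (4 8)
4: hit
5: miss, evict 4, frames (8 5)
4: miss, evict 8, frames (5 4)
0: miss, evict 5, frames (4 0)
Page faults: 11.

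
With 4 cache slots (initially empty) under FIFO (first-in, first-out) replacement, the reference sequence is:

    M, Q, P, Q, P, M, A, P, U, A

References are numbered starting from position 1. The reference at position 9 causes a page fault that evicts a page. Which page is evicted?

pos 1: M -> fault, frames {M}
pos 2: Q -> fault, frames {M,Q}
pos 3: P -> fault, frames {M,Q,P}
pos 4: Q -> hit
pos 5: P -> hit
pos 6: M -> hit
pos 7: A -> fault, frames {M,Q,P,A}
pos 8: P -> hit
pos 9: U -> fault, evict M, frames {Q,P,A,U}
At position 9, page M is evicted.

M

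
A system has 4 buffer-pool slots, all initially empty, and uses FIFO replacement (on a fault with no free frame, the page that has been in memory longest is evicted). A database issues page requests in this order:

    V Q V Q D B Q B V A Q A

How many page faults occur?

5

V → miss, frames (V)
Q → miss, frames (V Q)
V → hit
Q → hit
D → miss, frames (V Q D)
B → miss, frames (V Q D B)
Q → hit
B → hit
V → hit
A → miss, evict V, frames (Q D B A)
Q → hit
A → hit
Page faults: 5.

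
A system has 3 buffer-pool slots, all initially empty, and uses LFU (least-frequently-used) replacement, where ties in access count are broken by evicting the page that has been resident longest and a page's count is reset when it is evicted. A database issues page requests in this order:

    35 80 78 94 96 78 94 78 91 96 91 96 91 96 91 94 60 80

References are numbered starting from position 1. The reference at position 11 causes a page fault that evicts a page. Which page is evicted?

pos 1: 35: miss, frames [35]
pos 2: 80: miss, frames [35, 80]
pos 3: 78: miss, frames [35, 80, 78]
pos 4: 94: miss, evict 35, frames [80, 78, 94]
pos 5: 96: miss, evict 80, frames [78, 94, 96]
pos 6: 78: hit
pos 7: 94: hit
pos 8: 78: hit
pos 9: 91: miss, evict 96, frames [78, 94, 91]
pos 10: 96: miss, evict 91, frames [78, 94, 96]
pos 11: 91: miss, evict 96, frames [78, 94, 91]
At position 11, page 96 is evicted.

96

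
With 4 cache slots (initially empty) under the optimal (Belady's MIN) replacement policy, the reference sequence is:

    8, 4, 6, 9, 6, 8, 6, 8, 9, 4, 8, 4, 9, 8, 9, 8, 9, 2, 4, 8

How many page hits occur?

8 → miss, frames [8]
4 → miss, frames [8, 4]
6 → miss, frames [8, 4, 6]
9 → miss, frames [8, 4, 6, 9]
6 → hit
8 → hit
6 → hit
8 → hit
9 → hit
4 → hit
8 → hit
4 → hit
9 → hit
8 → hit
9 → hit
8 → hit
9 → hit
2 → miss, evict 9, frames [8, 4, 6, 2]
4 → hit
8 → hit
Hits: 15.

15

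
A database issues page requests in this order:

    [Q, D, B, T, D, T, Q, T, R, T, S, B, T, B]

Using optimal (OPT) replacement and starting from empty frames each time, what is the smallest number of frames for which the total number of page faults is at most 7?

f=1: 14 faults
f=2: 8 faults
f=3: 7 faults
f=4: 6 faults
f=5: 6 faults
f=6: 6 faults
Smallest f with faults ≤ 7 is 3.

3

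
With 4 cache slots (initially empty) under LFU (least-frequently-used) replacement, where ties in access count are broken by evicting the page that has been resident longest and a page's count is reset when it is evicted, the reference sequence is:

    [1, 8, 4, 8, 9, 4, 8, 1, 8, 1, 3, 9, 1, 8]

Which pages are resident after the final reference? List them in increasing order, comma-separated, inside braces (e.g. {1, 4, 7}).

{1, 4, 8, 9}

1 -> fault, frames [1]
8 -> fault, frames [1, 8]
4 -> fault, frames [1, 8, 4]
8 -> hit
9 -> fault, frames [1, 8, 4, 9]
4 -> hit
8 -> hit
1 -> hit
8 -> hit
1 -> hit
3 -> fault, evict 9, frames [1, 8, 4, 3]
9 -> fault, evict 3, frames [1, 8, 4, 9]
1 -> hit
8 -> hit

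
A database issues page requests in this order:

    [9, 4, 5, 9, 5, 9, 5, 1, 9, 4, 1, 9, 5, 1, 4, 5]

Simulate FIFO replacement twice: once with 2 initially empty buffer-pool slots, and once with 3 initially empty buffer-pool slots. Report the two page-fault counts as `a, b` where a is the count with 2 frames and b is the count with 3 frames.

2 frames: F F F F . . . F . F . F F F F F → 11 faults.
3 frames: F F F . . . . F F F . . F F . . → 8 faults.
8 < 11: adding a frame reduced faults, as is typical.

11, 8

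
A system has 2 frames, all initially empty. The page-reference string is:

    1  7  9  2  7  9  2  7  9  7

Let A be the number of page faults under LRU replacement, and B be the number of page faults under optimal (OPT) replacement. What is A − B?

3

Under LRU: F F F F F F F F F . → 9 faults.
Under OPT: F F F F . F . F . . → 6 faults.
A − B = 9 − 6 = 3.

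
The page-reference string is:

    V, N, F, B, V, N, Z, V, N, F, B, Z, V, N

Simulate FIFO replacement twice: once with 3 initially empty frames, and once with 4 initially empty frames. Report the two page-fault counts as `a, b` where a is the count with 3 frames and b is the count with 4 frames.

3 frames: F F F F F F F . . F F . F F → 11 faults.
4 frames: F F F F . . F F F F F F F F → 12 faults.
12 > 11: adding a frame increased faults — Belady's anomaly.

11, 12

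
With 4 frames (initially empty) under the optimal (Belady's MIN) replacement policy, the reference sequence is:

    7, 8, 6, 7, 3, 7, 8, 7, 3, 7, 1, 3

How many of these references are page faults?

5

7 -> miss, frames (7)
8 -> miss, frames (7 8)
6 -> miss, frames (7 8 6)
7 -> hit
3 -> miss, frames (7 8 6 3)
7 -> hit
8 -> hit
7 -> hit
3 -> hit
7 -> hit
1 -> miss, evict 6, frames (7 8 3 1)
3 -> hit
Page faults: 5.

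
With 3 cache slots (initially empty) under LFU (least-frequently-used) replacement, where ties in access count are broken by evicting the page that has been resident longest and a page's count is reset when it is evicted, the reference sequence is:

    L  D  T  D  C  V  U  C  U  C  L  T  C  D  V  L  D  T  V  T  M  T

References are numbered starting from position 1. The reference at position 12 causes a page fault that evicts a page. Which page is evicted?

L

pos 1: L → fault, frames (L)
pos 2: D → fault, frames (L D)
pos 3: T → fault, frames (L D T)
pos 4: D → hit
pos 5: C → fault, evict L, frames (D T C)
pos 6: V → fault, evict T, frames (D C V)
pos 7: U → fault, evict C, frames (D V U)
pos 8: C → fault, evict V, frames (D U C)
pos 9: U → hit
pos 10: C → hit
pos 11: L → fault, evict D, frames (U C L)
pos 12: T → fault, evict L, frames (U C T)
At position 12, page L is evicted.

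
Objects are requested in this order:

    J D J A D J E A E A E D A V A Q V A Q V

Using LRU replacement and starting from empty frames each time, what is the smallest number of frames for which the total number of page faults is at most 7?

4

f=1: 20 faults
f=2: 15 faults
f=3: 8 faults
f=4: 6 faults
f=5: 6 faults
f=6: 6 faults
Smallest f with faults ≤ 7 is 4.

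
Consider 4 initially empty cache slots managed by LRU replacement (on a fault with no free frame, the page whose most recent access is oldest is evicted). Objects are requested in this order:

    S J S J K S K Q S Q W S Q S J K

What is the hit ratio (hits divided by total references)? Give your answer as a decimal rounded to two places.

S: fault, frames [S]
J: fault, frames [S, J]
S: hit
J: hit
K: fault, frames [S, J, K]
S: hit
K: hit
Q: fault, frames [J, S, K, Q]
S: hit
Q: hit
W: fault, evict J, frames [K, S, Q, W]
S: hit
Q: hit
S: hit
J: fault, evict K, frames [W, Q, S, J]
K: fault, evict W, frames [Q, S, J, K]
Hits: 9 of 16 references → 9/16 = 0.5625.

0.56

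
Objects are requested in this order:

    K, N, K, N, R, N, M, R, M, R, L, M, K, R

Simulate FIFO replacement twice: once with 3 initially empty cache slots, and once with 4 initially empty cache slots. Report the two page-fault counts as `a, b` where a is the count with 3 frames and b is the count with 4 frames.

7, 6

3 frames: F F . . F . F . . . F . F F → 7 faults.
4 frames: F F . . F . F . . . F . F . → 6 faults.
6 < 7: adding a frame reduced faults, as is typical.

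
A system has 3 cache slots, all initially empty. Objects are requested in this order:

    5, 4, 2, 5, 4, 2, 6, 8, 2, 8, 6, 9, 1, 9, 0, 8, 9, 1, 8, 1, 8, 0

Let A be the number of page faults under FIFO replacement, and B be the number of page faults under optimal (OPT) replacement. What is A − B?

3

Under FIFO: F F F . . . F F . . . F F . F F F F . . . F → 12 faults.
Under OPT: F F F . . . F F . . . F F . F . . F . . . . → 9 faults.
A − B = 12 − 9 = 3.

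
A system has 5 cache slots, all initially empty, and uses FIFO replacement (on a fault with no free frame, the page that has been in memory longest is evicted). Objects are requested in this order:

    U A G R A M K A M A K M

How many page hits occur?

6

U → miss, frames {U}
A → miss, frames {U,A}
G → miss, frames {U,A,G}
R → miss, frames {U,A,G,R}
A → hit
M → miss, frames {U,A,G,R,M}
K → miss, evict U, frames {A,G,R,M,K}
A → hit
M → hit
A → hit
K → hit
M → hit
Hits: 6.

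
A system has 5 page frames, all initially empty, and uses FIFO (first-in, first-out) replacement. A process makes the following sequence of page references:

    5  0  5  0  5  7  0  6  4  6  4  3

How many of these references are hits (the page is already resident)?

5: miss, frames (5)
0: miss, frames (5 0)
5: hit
0: hit
5: hit
7: miss, frames (5 0 7)
0: hit
6: miss, frames (5 0 7 6)
4: miss, frames (5 0 7 6 4)
6: hit
4: hit
3: miss, evict 5, frames (0 7 6 4 3)
Hits: 6.

6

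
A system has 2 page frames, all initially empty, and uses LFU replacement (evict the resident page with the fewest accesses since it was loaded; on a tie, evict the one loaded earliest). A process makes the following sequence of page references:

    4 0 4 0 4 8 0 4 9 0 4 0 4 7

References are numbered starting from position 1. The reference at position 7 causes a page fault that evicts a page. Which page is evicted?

pos 1: 4: miss, frames {4}
pos 2: 0: miss, frames {4,0}
pos 3: 4: hit
pos 4: 0: hit
pos 5: 4: hit
pos 6: 8: miss, evict 0, frames {4,8}
pos 7: 0: miss, evict 8, frames {4,0}
At position 7, page 8 is evicted.

8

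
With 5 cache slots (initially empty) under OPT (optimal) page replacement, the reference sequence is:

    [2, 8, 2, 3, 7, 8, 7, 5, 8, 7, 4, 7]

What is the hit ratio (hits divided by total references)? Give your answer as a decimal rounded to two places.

2: fault, frames [2]
8: fault, frames [2, 8]
2: hit
3: fault, frames [2, 8, 3]
7: fault, frames [2, 8, 3, 7]
8: hit
7: hit
5: fault, frames [2, 8, 3, 7, 5]
8: hit
7: hit
4: fault, evict 5, frames [2, 8, 3, 7, 4]
7: hit
Hits: 6 of 12 references → 6/12 = 0.5000.

0.50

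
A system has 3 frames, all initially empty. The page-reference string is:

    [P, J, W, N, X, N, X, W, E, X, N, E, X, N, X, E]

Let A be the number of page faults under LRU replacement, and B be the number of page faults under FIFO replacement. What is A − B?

Under LRU: F F F F F . . . F . F . . . . . → 7 faults.
Under FIFO: F F F F F . . . F . . . . . . . → 6 faults.
A − B = 7 − 6 = 1.

1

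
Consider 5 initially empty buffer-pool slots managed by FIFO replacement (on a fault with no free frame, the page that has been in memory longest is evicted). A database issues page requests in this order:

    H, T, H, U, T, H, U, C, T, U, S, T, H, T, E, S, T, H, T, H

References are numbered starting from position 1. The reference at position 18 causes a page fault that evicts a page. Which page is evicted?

T

pos 1: H: fault, frames {H}
pos 2: T: fault, frames {H,T}
pos 3: H: hit
pos 4: U: fault, frames {H,T,U}
pos 5: T: hit
pos 6: H: hit
pos 7: U: hit
pos 8: C: fault, frames {H,T,U,C}
pos 9: T: hit
pos 10: U: hit
pos 11: S: fault, frames {H,T,U,C,S}
pos 12: T: hit
pos 13: H: hit
pos 14: T: hit
pos 15: E: fault, evict H, frames {T,U,C,S,E}
pos 16: S: hit
pos 17: T: hit
pos 18: H: fault, evict T, frames {U,C,S,E,H}
At position 18, page T is evicted.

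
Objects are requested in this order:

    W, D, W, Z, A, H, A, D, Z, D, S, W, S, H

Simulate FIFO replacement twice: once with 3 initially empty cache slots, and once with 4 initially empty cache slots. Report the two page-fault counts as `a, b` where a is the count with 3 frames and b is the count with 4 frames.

3 frames: F F . F F F . F F . F F . F → 10 faults.
4 frames: F F . F F F . . . . F F . . → 7 faults.
7 < 10: adding a frame reduced faults, as is typical.

10, 7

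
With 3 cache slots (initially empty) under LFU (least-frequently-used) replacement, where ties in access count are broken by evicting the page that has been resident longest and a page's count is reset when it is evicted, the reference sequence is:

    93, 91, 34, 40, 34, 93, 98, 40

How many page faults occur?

93 -> miss, frames [93]
91 -> miss, frames [93, 91]
34 -> miss, frames [93, 91, 34]
40 -> miss, evict 93, frames [91, 34, 40]
34 -> hit
93 -> miss, evict 91, frames [34, 40, 93]
98 -> miss, evict 40, frames [34, 93, 98]
40 -> miss, evict 93, frames [34, 98, 40]
Page faults: 7.

7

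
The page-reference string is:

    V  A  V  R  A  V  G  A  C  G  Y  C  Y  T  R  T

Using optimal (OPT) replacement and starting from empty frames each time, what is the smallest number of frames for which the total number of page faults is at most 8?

f=1: 16 faults
f=2: 9 faults
f=3: 7 faults
f=4: 7 faults
f=5: 7 faults
f=6: 7 faults
f=7: 7 faults
Smallest f with faults ≤ 8 is 3.

3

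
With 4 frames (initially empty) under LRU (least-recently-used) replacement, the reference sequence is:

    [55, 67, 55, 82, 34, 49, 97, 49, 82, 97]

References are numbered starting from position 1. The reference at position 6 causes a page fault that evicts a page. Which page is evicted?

pos 1: 55: miss, frames {55}
pos 2: 67: miss, frames {55,67}
pos 3: 55: hit
pos 4: 82: miss, frames {67,55,82}
pos 5: 34: miss, frames {67,55,82,34}
pos 6: 49: miss, evict 67, frames {55,82,34,49}
At position 6, page 67 is evicted.

67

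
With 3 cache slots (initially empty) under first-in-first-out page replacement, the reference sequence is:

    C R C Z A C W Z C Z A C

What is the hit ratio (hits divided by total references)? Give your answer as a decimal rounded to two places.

0.25

C → miss, frames {C}
R → miss, frames {C,R}
C → hit
Z → miss, frames {C,R,Z}
A → miss, evict C, frames {R,Z,A}
C → miss, evict R, frames {Z,A,C}
W → miss, evict Z, frames {A,C,W}
Z → miss, evict A, frames {C,W,Z}
C → hit
Z → hit
A → miss, evict C, frames {W,Z,A}
C → miss, evict W, frames {Z,A,C}
Hits: 3 of 12 references → 3/12 = 0.2500.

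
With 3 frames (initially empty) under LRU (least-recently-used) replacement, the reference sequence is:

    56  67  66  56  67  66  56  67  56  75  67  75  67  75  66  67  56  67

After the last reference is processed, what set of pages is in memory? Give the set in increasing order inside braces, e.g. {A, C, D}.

56: miss, frames [56]
67: miss, frames [56, 67]
66: miss, frames [56, 67, 66]
56: hit
67: hit
66: hit
56: hit
67: hit
56: hit
75: miss, evict 66, frames [67, 56, 75]
67: hit
75: hit
67: hit
75: hit
66: miss, evict 56, frames [67, 75, 66]
67: hit
56: miss, evict 75, frames [66, 67, 56]
67: hit

{56, 66, 67}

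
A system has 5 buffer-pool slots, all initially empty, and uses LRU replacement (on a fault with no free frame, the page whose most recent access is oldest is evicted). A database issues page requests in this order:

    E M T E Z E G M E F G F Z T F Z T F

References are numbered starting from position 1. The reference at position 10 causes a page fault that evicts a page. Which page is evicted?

pos 1: E: fault, frames [E]
pos 2: M: fault, frames [E, M]
pos 3: T: fault, frames [E, M, T]
pos 4: E: hit
pos 5: Z: fault, frames [M, T, E, Z]
pos 6: E: hit
pos 7: G: fault, frames [M, T, Z, E, G]
pos 8: M: hit
pos 9: E: hit
pos 10: F: fault, evict T, frames [Z, G, M, E, F]
At position 10, page T is evicted.

T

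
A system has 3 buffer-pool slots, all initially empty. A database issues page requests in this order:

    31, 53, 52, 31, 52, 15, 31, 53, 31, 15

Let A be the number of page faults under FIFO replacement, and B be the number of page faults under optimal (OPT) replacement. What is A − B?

2

Under FIFO: F F F . . F F F . . → 6 faults.
Under OPT: F F F . . F . . . . → 4 faults.
A − B = 6 − 4 = 2.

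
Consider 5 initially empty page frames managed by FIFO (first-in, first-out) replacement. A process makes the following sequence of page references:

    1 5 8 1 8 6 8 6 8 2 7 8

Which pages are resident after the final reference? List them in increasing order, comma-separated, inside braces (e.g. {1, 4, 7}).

1 → fault, frames (1)
5 → fault, frames (1 5)
8 → fault, frames (1 5 8)
1 → hit
8 → hit
6 → fault, frames (1 5 8 6)
8 → hit
6 → hit
8 → hit
2 → fault, frames (1 5 8 6 2)
7 → fault, evict 1, frames (5 8 6 2 7)
8 → hit

{2, 5, 6, 7, 8}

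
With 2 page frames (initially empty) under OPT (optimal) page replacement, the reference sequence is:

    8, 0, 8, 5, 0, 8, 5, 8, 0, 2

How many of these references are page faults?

8 → miss, frames {8}
0 → miss, frames {8,0}
8 → hit
5 → miss, evict 8, frames {0,5}
0 → hit
8 → miss, evict 0, frames {5,8}
5 → hit
8 → hit
0 → miss, evict 8, frames {5,0}
2 → miss, evict 0, frames {5,2}
Page faults: 6.

6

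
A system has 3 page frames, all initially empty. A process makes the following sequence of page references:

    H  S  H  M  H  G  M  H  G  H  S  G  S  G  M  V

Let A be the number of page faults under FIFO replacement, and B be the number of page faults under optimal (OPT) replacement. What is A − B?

Under FIFO: F F . F . F . F . . F . . . F F → 8 faults.
Under OPT: F F . F . F . . . . F . . . . F → 6 faults.
A − B = 8 − 6 = 2.

2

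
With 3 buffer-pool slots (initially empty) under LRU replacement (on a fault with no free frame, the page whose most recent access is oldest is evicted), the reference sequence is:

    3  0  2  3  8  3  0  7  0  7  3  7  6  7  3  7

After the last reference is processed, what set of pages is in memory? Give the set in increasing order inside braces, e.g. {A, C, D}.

{3, 6, 7}

3 → fault, frames {3}
0 → fault, frames {3,0}
2 → fault, frames {3,0,2}
3 → hit
8 → fault, evict 0, frames {2,3,8}
3 → hit
0 → fault, evict 2, frames {8,3,0}
7 → fault, evict 8, frames {3,0,7}
0 → hit
7 → hit
3 → hit
7 → hit
6 → fault, evict 0, frames {3,7,6}
7 → hit
3 → hit
7 → hit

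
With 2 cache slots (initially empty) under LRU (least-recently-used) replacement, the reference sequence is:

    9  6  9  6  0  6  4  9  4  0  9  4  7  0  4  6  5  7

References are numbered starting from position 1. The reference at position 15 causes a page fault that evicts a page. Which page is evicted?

pos 1: 9 -> fault, frames [9]
pos 2: 6 -> fault, frames [9, 6]
pos 3: 9 -> hit
pos 4: 6 -> hit
pos 5: 0 -> fault, evict 9, frames [6, 0]
pos 6: 6 -> hit
pos 7: 4 -> fault, evict 0, frames [6, 4]
pos 8: 9 -> fault, evict 6, frames [4, 9]
pos 9: 4 -> hit
pos 10: 0 -> fault, evict 9, frames [4, 0]
pos 11: 9 -> fault, evict 4, frames [0, 9]
pos 12: 4 -> fault, evict 0, frames [9, 4]
pos 13: 7 -> fault, evict 9, frames [4, 7]
pos 14: 0 -> fault, evict 4, frames [7, 0]
pos 15: 4 -> fault, evict 7, frames [0, 4]
At position 15, page 7 is evicted.

7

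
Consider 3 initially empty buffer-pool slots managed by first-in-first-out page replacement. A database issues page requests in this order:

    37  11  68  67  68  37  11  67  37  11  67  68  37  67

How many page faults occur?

8

37 → fault, frames [37]
11 → fault, frames [37, 11]
68 → fault, frames [37, 11, 68]
67 → fault, evict 37, frames [11, 68, 67]
68 → hit
37 → fault, evict 11, frames [68, 67, 37]
11 → fault, evict 68, frames [67, 37, 11]
67 → hit
37 → hit
11 → hit
67 → hit
68 → fault, evict 67, frames [37, 11, 68]
37 → hit
67 → fault, evict 37, frames [11, 68, 67]
Page faults: 8.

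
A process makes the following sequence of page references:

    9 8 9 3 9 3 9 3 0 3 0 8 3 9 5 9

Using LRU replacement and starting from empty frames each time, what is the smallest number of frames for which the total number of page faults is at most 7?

f=1: 16 faults
f=2: 8 faults
f=3: 7 faults
f=4: 5 faults
f=5: 5 faults
Smallest f with faults ≤ 7 is 3.

3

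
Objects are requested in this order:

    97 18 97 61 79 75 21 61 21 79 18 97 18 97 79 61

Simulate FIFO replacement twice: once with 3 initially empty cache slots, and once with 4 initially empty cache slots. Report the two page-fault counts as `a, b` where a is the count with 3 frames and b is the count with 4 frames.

3 frames: F F . F F F F F . F F F . . . F → 11 faults.
4 frames: F F . F F F F . . . F F . . F F → 10 faults.
10 < 11: adding a frame reduced faults, as is typical.

11, 10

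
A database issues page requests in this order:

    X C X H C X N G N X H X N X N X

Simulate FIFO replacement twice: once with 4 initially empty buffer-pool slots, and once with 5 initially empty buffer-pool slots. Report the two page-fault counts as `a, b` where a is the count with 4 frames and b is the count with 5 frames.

6, 5

4 frames: F F . F . . F F . F . . . . . . → 6 faults.
5 frames: F F . F . . F F . . . . . . . . → 5 faults.
5 < 6: adding a frame reduced faults, as is typical.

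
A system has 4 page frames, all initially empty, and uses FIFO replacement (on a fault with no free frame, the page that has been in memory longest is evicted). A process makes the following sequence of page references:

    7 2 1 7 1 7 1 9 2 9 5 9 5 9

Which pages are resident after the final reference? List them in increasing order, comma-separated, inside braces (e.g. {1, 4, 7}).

{1, 2, 5, 9}

7: fault, frames [7]
2: fault, frames [7, 2]
1: fault, frames [7, 2, 1]
7: hit
1: hit
7: hit
1: hit
9: fault, frames [7, 2, 1, 9]
2: hit
9: hit
5: fault, evict 7, frames [2, 1, 9, 5]
9: hit
5: hit
9: hit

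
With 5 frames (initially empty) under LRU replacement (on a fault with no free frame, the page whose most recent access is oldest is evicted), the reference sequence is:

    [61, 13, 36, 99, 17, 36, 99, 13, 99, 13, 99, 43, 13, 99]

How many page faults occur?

61: fault, frames {61}
13: fault, frames {61,13}
36: fault, frames {61,13,36}
99: fault, frames {61,13,36,99}
17: fault, frames {61,13,36,99,17}
36: hit
99: hit
13: hit
99: hit
13: hit
99: hit
43: fault, evict 61, frames {17,36,13,99,43}
13: hit
99: hit
Page faults: 6.

6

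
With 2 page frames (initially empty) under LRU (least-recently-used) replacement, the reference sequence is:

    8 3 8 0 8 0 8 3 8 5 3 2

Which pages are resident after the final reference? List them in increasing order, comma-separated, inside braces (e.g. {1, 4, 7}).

8 -> miss, frames [8]
3 -> miss, frames [8, 3]
8 -> hit
0 -> miss, evict 3, frames [8, 0]
8 -> hit
0 -> hit
8 -> hit
3 -> miss, evict 0, frames [8, 3]
8 -> hit
5 -> miss, evict 3, frames [8, 5]
3 -> miss, evict 8, frames [5, 3]
2 -> miss, evict 5, frames [3, 2]

{2, 3}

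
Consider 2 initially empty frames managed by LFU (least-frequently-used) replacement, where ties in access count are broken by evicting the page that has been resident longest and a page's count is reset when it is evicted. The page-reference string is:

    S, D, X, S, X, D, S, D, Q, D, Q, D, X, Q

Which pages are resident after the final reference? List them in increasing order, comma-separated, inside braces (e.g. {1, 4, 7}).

S -> miss, frames {S}
D -> miss, frames {S,D}
X -> miss, evict S, frames {D,X}
S -> miss, evict D, frames {X,S}
X -> hit
D -> miss, evict S, frames {X,D}
S -> miss, evict D, frames {X,S}
D -> miss, evict S, frames {X,D}
Q -> miss, evict D, frames {X,Q}
D -> miss, evict Q, frames {X,D}
Q -> miss, evict D, frames {X,Q}
D -> miss, evict Q, frames {X,D}
X -> hit
Q -> miss, evict D, frames {X,Q}

{Q, X}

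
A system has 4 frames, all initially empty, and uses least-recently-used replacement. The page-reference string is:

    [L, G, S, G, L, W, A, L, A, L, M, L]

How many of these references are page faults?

L -> miss, frames [L]
G -> miss, frames [L, G]
S -> miss, frames [L, G, S]
G -> hit
L -> hit
W -> miss, frames [S, G, L, W]
A -> miss, evict S, frames [G, L, W, A]
L -> hit
A -> hit
L -> hit
M -> miss, evict G, frames [W, A, L, M]
L -> hit
Page faults: 6.

6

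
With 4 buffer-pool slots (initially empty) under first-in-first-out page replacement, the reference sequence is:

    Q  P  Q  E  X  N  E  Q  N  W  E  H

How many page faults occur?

9

Q → fault, frames (Q)
P → fault, frames (Q P)
Q → hit
E → fault, frames (Q P E)
X → fault, frames (Q P E X)
N → fault, evict Q, frames (P E X N)
E → hit
Q → fault, evict P, frames (E X N Q)
N → hit
W → fault, evict E, frames (X N Q W)
E → fault, evict X, frames (N Q W E)
H → fault, evict N, frames (Q W E H)
Page faults: 9.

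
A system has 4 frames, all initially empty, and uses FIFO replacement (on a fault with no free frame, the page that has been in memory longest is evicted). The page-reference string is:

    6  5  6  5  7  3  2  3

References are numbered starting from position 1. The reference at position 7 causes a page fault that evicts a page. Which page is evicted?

6

pos 1: 6 -> fault, frames {6}
pos 2: 5 -> fault, frames {6,5}
pos 3: 6 -> hit
pos 4: 5 -> hit
pos 5: 7 -> fault, frames {6,5,7}
pos 6: 3 -> fault, frames {6,5,7,3}
pos 7: 2 -> fault, evict 6, frames {5,7,3,2}
At position 7, page 6 is evicted.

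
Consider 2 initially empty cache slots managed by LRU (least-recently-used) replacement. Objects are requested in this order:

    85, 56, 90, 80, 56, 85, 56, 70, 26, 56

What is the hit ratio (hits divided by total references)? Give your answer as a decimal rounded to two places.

85: miss, frames [85]
56: miss, frames [85, 56]
90: miss, evict 85, frames [56, 90]
80: miss, evict 56, frames [90, 80]
56: miss, evict 90, frames [80, 56]
85: miss, evict 80, frames [56, 85]
56: hit
70: miss, evict 85, frames [56, 70]
26: miss, evict 56, frames [70, 26]
56: miss, evict 70, frames [26, 56]
Hits: 1 of 10 references → 1/10 = 0.1000.

0.10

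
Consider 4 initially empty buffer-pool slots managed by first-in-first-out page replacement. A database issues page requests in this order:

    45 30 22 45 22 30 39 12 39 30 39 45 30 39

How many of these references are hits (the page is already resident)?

45 → fault, frames [45]
30 → fault, frames [45, 30]
22 → fault, frames [45, 30, 22]
45 → hit
22 → hit
30 → hit
39 → fault, frames [45, 30, 22, 39]
12 → fault, evict 45, frames [30, 22, 39, 12]
39 → hit
30 → hit
39 → hit
45 → fault, evict 30, frames [22, 39, 12, 45]
30 → fault, evict 22, frames [39, 12, 45, 30]
39 → hit
Hits: 7.

7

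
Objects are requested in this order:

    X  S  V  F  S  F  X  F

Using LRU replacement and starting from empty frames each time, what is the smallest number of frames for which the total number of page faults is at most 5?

3

f=1: 8 faults
f=2: 6 faults
f=3: 5 faults
f=4: 4 faults
Smallest f with faults ≤ 5 is 3.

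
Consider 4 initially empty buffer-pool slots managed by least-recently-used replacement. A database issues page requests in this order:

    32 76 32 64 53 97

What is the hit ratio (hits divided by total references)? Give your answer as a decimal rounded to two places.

0.17

32 → miss, frames (32)
76 → miss, frames (32 76)
32 → hit
64 → miss, frames (76 32 64)
53 → miss, frames (76 32 64 53)
97 → miss, evict 76, frames (32 64 53 97)
Hits: 1 of 6 references → 1/6 = 0.1667.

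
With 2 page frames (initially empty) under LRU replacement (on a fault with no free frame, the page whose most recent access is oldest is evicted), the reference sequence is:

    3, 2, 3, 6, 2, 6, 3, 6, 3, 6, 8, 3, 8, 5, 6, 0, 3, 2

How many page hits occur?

6

3 -> fault, frames {3}
2 -> fault, frames {3,2}
3 -> hit
6 -> fault, evict 2, frames {3,6}
2 -> fault, evict 3, frames {6,2}
6 -> hit
3 -> fault, evict 2, frames {6,3}
6 -> hit
3 -> hit
6 -> hit
8 -> fault, evict 3, frames {6,8}
3 -> fault, evict 6, frames {8,3}
8 -> hit
5 -> fault, evict 3, frames {8,5}
6 -> fault, evict 8, frames {5,6}
0 -> fault, evict 5, frames {6,0}
3 -> fault, evict 6, frames {0,3}
2 -> fault, evict 0, frames {3,2}
Hits: 6.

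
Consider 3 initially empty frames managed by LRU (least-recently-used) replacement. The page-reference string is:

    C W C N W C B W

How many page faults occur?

4

C → miss, frames {C}
W → miss, frames {C,W}
C → hit
N → miss, frames {W,C,N}
W → hit
C → hit
B → miss, evict N, frames {W,C,B}
W → hit
Page faults: 4.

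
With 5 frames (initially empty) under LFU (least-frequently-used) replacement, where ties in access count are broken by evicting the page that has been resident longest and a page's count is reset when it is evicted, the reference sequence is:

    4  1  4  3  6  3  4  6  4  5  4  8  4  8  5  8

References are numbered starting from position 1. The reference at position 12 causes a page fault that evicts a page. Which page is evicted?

pos 1: 4 -> miss, frames {4}
pos 2: 1 -> miss, frames {4,1}
pos 3: 4 -> hit
pos 4: 3 -> miss, frames {4,1,3}
pos 5: 6 -> miss, frames {4,1,3,6}
pos 6: 3 -> hit
pos 7: 4 -> hit
pos 8: 6 -> hit
pos 9: 4 -> hit
pos 10: 5 -> miss, frames {4,1,3,6,5}
pos 11: 4 -> hit
pos 12: 8 -> miss, evict 1, frames {4,3,6,5,8}
At position 12, page 1 is evicted.

1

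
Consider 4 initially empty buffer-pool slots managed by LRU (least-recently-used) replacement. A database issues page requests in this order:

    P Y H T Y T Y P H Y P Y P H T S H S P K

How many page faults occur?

6

P -> fault, frames (P)
Y -> fault, frames (P Y)
H -> fault, frames (P Y H)
T -> fault, frames (P Y H T)
Y -> hit
T -> hit
Y -> hit
P -> hit
H -> hit
Y -> hit
P -> hit
Y -> hit
P -> hit
H -> hit
T -> hit
S -> fault, evict Y, frames (P H T S)
H -> hit
S -> hit
P -> hit
K -> fault, evict T, frames (H S P K)
Page faults: 6.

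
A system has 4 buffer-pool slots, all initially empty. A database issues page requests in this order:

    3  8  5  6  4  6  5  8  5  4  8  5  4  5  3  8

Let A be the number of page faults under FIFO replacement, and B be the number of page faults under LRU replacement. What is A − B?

1

Under FIFO: F F F F F . . . . . . . . . F F → 7 faults.
Under LRU: F F F F F . . . . . . . . . F . → 6 faults.
A − B = 7 − 6 = 1.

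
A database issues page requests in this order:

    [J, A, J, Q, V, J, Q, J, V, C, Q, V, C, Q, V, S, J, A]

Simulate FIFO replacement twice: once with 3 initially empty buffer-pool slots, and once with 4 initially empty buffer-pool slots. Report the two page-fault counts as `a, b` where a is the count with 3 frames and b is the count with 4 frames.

3 frames: F F . F F F . . . F F F . . . F F F → 11 faults.
4 frames: F F . F F . . . . F . . . . . F F F → 8 faults.
8 < 11: adding a frame reduced faults, as is typical.

11, 8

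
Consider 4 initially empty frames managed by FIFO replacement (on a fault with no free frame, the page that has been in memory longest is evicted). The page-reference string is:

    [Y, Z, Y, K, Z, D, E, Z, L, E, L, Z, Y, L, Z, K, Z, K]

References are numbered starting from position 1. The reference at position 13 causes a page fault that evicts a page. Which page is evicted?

pos 1: Y -> fault, frames [Y]
pos 2: Z -> fault, frames [Y, Z]
pos 3: Y -> hit
pos 4: K -> fault, frames [Y, Z, K]
pos 5: Z -> hit
pos 6: D -> fault, frames [Y, Z, K, D]
pos 7: E -> fault, evict Y, frames [Z, K, D, E]
pos 8: Z -> hit
pos 9: L -> fault, evict Z, frames [K, D, E, L]
pos 10: E -> hit
pos 11: L -> hit
pos 12: Z -> fault, evict K, frames [D, E, L, Z]
pos 13: Y -> fault, evict D, frames [E, L, Z, Y]
At position 13, page D is evicted.

D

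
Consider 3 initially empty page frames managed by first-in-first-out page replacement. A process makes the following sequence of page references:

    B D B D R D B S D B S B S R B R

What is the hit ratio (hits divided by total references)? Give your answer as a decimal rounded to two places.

0.69

B: fault, frames [B]
D: fault, frames [B, D]
B: hit
D: hit
R: fault, frames [B, D, R]
D: hit
B: hit
S: fault, evict B, frames [D, R, S]
D: hit
B: fault, evict D, frames [R, S, B]
S: hit
B: hit
S: hit
R: hit
B: hit
R: hit
Hits: 11 of 16 references → 11/16 = 0.6875.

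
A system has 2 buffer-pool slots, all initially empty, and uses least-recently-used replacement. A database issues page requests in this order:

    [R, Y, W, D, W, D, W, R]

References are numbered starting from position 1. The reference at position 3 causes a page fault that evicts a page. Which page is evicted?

R

pos 1: R -> miss, frames [R]
pos 2: Y -> miss, frames [R, Y]
pos 3: W -> miss, evict R, frames [Y, W]
At position 3, page R is evicted.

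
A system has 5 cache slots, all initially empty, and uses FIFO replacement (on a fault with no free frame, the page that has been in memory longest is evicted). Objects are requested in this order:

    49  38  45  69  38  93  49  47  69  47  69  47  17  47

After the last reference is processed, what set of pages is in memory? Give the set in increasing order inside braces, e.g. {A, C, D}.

{17, 45, 47, 69, 93}

49 -> fault, frames (49)
38 -> fault, frames (49 38)
45 -> fault, frames (49 38 45)
69 -> fault, frames (49 38 45 69)
38 -> hit
93 -> fault, frames (49 38 45 69 93)
49 -> hit
47 -> fault, evict 49, frames (38 45 69 93 47)
69 -> hit
47 -> hit
69 -> hit
47 -> hit
17 -> fault, evict 38, frames (45 69 93 47 17)
47 -> hit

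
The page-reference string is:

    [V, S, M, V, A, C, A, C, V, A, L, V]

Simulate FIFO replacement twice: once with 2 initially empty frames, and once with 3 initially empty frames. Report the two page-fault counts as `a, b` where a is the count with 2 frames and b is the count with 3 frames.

2 frames: F F F F F F . . F F F F → 10 faults.
3 frames: F F F . F F . . F . F . → 7 faults.
7 < 10: adding a frame reduced faults, as is typical.

10, 7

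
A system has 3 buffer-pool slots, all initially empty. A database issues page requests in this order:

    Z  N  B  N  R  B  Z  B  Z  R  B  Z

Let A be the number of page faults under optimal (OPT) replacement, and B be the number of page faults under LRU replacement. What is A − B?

Under OPT: F F F . F . . . . . . . → 4 faults.
Under LRU: F F F . F . F . . . . . → 5 faults.
A − B = 4 − 5 = -1.

-1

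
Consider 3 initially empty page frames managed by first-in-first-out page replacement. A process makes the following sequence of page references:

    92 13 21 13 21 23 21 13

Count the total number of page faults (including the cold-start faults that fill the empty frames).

92 -> fault, frames (92)
13 -> fault, frames (92 13)
21 -> fault, frames (92 13 21)
13 -> hit
21 -> hit
23 -> fault, evict 92, frames (13 21 23)
21 -> hit
13 -> hit
Page faults: 4.

4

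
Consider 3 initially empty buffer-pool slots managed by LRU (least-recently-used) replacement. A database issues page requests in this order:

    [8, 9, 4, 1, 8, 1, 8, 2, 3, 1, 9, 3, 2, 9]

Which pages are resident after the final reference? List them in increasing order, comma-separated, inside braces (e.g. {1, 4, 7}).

8 -> fault, frames [8]
9 -> fault, frames [8, 9]
4 -> fault, frames [8, 9, 4]
1 -> fault, evict 8, frames [9, 4, 1]
8 -> fault, evict 9, frames [4, 1, 8]
1 -> hit
8 -> hit
2 -> fault, evict 4, frames [1, 8, 2]
3 -> fault, evict 1, frames [8, 2, 3]
1 -> fault, evict 8, frames [2, 3, 1]
9 -> fault, evict 2, frames [3, 1, 9]
3 -> hit
2 -> fault, evict 1, frames [9, 3, 2]
9 -> hit

{2, 3, 9}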